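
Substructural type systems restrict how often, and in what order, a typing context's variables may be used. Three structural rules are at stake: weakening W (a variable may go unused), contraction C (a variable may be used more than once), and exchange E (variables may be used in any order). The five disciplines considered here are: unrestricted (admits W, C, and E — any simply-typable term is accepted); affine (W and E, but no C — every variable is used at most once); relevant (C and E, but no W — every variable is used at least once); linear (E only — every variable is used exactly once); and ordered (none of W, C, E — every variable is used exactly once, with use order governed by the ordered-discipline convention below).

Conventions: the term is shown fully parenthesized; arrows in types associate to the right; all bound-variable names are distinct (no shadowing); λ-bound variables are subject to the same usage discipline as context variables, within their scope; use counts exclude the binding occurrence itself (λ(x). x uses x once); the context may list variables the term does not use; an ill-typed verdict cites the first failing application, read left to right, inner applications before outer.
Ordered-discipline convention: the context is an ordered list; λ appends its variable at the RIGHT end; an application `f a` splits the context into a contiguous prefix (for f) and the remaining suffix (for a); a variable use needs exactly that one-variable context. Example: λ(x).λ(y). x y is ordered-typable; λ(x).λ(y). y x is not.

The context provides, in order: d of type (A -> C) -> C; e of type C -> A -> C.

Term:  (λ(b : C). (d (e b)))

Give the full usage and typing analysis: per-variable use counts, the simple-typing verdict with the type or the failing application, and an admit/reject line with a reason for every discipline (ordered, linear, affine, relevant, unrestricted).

variable uses: d=1; e=1; b (bound)=1
order of uses: d, e, b
typing: ✓ — C -> C
ordered: ✓, one use each (d, e, b); ordered split holds
linear: ✓, single use per variable (d, e, b)
affine: ✓, at most one use each (d, e, b)
relevant: ✓, at least one use each (d, e, b)
unrestricted: ✓, well-typed at C -> C; no restrictions here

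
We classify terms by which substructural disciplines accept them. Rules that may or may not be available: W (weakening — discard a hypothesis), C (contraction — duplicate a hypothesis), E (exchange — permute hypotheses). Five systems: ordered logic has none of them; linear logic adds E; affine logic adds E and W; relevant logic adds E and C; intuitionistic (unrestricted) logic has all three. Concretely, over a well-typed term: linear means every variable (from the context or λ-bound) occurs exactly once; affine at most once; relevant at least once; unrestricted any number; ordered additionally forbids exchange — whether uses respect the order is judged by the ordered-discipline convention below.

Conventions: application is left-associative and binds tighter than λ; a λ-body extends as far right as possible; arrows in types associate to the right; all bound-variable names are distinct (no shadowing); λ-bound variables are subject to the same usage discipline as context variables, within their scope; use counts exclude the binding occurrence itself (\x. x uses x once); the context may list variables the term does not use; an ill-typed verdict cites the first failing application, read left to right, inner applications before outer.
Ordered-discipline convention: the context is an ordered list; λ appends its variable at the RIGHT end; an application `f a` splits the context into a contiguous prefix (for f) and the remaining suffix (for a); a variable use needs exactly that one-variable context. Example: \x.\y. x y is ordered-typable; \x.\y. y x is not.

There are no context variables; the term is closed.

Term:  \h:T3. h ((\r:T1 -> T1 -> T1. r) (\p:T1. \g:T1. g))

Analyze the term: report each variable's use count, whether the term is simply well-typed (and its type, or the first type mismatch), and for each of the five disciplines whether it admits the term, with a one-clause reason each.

use counts: h (bound): 1×; r (bound): 1×; p (bound): 0×; g (bound): 1×
left-to-right use order: h, r, g
typing: ill-typed: can't apply a value of type T3
ordered ✗ (not simply typable)
linear ✗ (fails simple typing)
affine ✗ (a type mismatch blocks all five)
relevant ✗ (the type mismatch rejects it)
unrestricted ✗ (not simply typable)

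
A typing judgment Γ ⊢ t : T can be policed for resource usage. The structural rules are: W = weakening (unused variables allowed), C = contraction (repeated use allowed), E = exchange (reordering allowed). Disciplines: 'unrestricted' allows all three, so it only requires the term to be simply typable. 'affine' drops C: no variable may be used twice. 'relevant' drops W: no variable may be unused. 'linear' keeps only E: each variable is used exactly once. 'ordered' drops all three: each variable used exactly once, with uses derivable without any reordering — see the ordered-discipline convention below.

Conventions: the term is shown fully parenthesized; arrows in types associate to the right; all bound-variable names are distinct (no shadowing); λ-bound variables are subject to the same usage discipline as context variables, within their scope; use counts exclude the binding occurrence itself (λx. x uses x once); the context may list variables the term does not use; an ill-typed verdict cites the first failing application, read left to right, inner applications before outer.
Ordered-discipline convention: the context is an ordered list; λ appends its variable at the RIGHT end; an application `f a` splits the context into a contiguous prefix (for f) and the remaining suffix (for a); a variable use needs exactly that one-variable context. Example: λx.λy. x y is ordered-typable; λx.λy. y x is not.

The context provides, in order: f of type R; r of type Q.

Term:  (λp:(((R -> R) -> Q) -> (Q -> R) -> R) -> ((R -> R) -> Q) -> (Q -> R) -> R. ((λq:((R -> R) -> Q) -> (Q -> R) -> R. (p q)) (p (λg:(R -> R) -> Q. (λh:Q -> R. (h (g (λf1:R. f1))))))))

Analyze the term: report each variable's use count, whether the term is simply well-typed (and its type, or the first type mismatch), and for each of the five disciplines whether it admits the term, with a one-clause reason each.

use counts: f ×0; r ×0; p (bound) ×2; q (bound) ×1; g (bound) ×1; h (bound) ×1; f1 (bound) ×1
order of uses: p, q, p, h, g, f1
typing: the term checks, with type ((((R -> R) -> Q) -> (Q -> R) -> R) -> ((R -> R) -> Q) -> (Q -> R) -> R) -> ((R -> R) -> Q) -> (Q -> R) -> R
ordered: ✗, uses contraction: p ×2; unused: f, r — weakening required
linear: ✗, uses contraction: p ×2; unused: f, r — weakening required
affine: ✗, uses contraction: p ×2
relevant: ✗, unused: f, r — weakening required
unrestricted: ✓, well-typed at ((((R -> R) -> Q) -> (Q -> R) -> R) -> ((R -> R) -> Q) -> (Q -> R) -> R) -> ((R -> R) -> Q) -> (Q -> R) -> R; no restrictions here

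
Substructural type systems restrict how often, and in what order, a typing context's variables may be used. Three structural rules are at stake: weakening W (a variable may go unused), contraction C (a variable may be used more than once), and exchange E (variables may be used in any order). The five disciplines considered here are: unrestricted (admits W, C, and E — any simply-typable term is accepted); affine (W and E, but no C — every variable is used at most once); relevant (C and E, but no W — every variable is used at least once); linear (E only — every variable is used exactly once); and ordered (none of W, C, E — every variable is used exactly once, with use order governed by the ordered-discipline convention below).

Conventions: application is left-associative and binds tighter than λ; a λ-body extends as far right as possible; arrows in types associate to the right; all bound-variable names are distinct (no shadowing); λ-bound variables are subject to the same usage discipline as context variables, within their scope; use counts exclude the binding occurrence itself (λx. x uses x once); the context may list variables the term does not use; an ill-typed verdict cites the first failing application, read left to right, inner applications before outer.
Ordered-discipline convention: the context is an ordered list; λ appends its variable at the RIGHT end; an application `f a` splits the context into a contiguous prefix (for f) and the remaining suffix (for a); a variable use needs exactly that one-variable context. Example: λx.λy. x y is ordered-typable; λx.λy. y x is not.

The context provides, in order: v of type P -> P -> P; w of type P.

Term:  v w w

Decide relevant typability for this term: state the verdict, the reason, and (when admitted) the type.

yes — at least one use each (v, w); term : P
use counts: v=1; w=2
uses in reading order: v, w, w
typing: ✓ — P
summary: ordered ✗, linear ✗, affine ✗, relevant ✓, unrestricted ✓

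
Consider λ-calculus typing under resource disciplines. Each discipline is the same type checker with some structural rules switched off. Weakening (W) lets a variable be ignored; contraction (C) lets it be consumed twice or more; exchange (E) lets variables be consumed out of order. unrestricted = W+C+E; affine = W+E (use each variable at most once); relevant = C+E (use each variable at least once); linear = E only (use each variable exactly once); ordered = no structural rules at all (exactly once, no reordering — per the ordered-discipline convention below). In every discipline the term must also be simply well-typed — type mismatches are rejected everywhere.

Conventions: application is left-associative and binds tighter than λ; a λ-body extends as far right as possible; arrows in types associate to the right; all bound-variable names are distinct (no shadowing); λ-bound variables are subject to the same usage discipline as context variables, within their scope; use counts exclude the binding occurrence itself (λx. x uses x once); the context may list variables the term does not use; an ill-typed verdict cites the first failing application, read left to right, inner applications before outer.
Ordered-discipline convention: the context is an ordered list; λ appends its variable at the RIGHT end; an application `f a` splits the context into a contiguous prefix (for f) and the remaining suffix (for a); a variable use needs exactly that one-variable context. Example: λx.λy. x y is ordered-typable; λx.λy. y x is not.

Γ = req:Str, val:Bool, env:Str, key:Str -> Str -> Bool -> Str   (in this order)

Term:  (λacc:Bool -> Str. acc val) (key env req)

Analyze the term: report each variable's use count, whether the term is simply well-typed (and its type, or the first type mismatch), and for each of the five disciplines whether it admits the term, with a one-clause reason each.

variable uses: req: 1, val: 1, env: 1, key: 1, acc (bound): 1
uses in reading order: acc, val, key, env, req
typing: well-typed at Str
ordered: ✗, no ordered split (uses run acc, val, key, env, req)
linear: ✓, exactly-once usage across req, val, env, key, acc
affine: ✓, no duplicate uses among req, val, env, key, acc
relevant: ✓, req, val, env, key, acc: all used, weakening unneeded
unrestricted: ✓, type-checks (Str) and nothing is barred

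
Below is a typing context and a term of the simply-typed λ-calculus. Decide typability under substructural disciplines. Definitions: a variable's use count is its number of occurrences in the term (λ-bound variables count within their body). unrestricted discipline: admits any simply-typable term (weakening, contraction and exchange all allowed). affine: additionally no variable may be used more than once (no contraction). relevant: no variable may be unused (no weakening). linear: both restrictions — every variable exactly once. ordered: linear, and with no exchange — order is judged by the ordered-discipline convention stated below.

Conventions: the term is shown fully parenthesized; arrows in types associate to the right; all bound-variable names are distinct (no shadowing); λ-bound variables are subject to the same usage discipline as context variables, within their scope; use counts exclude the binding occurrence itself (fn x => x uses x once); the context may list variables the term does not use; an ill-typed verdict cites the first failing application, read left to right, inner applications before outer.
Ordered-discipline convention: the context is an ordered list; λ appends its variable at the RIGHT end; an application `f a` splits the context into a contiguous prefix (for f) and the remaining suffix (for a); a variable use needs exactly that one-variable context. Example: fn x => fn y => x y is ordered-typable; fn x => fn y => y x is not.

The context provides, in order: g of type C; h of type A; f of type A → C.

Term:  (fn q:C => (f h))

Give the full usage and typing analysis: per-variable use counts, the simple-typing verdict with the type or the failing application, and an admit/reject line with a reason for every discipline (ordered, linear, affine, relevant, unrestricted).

usage: g: 0, h: 1, f: 1, q (λ-bound): 0
use order (left to right): f, h
typing: well-typed at C → C
ordered: ✗ — g, q left unused
linear: ✗ — g, q left unused
affine: ✓ — at most one use each (g, h, f, q)
relevant: ✗ — g, q left unused
unrestricted: ✓ — simply typable at C → C; W, C, E all held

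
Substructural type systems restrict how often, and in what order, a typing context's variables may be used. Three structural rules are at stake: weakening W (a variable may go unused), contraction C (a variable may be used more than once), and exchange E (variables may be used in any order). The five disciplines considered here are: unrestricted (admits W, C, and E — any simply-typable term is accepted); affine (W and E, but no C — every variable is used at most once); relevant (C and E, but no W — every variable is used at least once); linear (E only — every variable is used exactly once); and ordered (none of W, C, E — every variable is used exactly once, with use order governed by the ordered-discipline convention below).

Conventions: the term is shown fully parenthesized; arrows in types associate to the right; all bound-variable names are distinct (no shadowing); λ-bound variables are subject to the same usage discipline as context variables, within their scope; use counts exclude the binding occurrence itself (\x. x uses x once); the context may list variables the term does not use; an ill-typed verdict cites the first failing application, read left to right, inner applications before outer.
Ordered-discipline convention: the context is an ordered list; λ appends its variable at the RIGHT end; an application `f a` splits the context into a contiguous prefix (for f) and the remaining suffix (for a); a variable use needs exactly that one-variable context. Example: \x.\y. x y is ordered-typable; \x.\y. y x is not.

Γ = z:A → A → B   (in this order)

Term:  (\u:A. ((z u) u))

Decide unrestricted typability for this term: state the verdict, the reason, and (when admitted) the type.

yes — typability at A → B is all that's needed; term : A → B
variable uses: z: 1, u (λ-bound): 2
order of uses: z, u, u
typing: well-typed at A → B
across the five disciplines: ordered ✗ | linear ✗ | affine ✗ | relevant ✓ | unrestricted ✓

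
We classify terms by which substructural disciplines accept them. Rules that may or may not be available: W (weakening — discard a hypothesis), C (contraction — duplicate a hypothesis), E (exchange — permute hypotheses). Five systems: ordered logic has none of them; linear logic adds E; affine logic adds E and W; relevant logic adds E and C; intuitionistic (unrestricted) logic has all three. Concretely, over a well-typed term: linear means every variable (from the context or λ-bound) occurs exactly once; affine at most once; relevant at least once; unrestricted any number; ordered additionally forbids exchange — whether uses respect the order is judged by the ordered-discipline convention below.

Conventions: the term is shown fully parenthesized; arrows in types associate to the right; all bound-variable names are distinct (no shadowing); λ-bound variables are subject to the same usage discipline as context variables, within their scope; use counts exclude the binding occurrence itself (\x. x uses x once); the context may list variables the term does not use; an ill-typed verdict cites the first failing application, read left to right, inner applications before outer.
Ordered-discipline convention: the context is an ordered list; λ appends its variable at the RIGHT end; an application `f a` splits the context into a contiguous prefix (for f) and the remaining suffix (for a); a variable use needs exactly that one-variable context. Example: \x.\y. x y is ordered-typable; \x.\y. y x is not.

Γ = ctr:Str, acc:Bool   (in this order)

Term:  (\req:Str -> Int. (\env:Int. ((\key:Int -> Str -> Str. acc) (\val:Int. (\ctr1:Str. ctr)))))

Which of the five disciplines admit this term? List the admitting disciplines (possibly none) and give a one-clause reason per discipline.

admitting disciplines: affine, unrestricted
usage: ctr: 1×, acc: 1×, req (bound): 0×, env (bound): 0×, key (bound): 0×, val (bound): 0×, ctr1 (bound): 0×
left-to-right use order: acc, ctr
typing: well-typed at (Str -> Int) -> Int -> Bool
ordered: ✗ — req, env, key, val, ctr1 never used (weakening)
linear: ✗ — req, env, key, val, ctr1 never used (weakening)
affine: ✓ — at most one use each (ctr, acc, req, env, key, val, ctr1)
relevant: ✗ — req, env, key, val, ctr1 never used (weakening)
unrestricted: ✓ — type-checks ((Str -> Int) -> Int -> Bool) and nothing is barred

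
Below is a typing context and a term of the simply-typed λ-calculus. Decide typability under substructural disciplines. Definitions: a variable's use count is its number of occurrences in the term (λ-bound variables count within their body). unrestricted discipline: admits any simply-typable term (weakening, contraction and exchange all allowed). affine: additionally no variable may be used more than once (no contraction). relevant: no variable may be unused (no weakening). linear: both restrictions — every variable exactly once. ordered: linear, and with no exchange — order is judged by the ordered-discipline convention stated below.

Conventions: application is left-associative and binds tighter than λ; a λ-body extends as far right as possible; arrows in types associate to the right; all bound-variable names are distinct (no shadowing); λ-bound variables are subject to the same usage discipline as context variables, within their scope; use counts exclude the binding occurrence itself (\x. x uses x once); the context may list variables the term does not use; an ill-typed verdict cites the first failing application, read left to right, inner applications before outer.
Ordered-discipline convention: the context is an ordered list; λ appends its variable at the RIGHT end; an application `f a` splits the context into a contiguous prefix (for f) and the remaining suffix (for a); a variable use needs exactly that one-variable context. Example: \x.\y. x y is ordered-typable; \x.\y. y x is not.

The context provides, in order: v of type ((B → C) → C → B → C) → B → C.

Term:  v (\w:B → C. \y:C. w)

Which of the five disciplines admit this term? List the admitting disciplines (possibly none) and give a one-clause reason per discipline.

admitted in: affine, unrestricted
usage: v: 1×; w (bound): 1×; y (bound): 0×
uses in reading order: v, w
typing: well-typed — term : B → C
ordered ✗ (needs weakening: y unused)
linear ✗ (needs weakening: y unused)
affine ✓ (none of v, w, y used more than once)
relevant ✗ (needs weakening: y unused)
unrestricted ✓ (simply typable at B → C; W, C, E all held)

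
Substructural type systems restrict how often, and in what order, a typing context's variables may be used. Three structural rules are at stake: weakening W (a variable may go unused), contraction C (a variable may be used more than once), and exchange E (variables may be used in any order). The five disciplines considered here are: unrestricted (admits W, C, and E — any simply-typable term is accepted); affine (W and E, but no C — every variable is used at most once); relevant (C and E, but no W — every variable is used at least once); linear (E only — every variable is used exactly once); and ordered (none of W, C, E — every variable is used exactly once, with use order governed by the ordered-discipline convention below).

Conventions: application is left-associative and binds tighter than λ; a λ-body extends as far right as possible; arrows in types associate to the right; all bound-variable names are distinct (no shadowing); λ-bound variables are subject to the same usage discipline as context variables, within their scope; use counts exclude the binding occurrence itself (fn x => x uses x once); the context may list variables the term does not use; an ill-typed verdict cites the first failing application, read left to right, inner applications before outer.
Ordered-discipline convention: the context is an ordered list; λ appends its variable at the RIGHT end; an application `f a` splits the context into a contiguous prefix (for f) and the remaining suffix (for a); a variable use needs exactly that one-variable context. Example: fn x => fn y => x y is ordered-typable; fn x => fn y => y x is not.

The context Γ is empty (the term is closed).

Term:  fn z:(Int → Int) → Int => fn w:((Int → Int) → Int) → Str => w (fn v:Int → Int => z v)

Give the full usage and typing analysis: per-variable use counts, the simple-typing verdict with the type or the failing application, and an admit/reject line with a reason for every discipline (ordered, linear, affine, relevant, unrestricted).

counts: z (bound): 1×; w (bound): 1×; v (bound): 1×
uses in reading order: w, z, v
typing: ✓ — ((Int → Int) → Int) → (((Int → Int) → Int) → Str) → Str
ordered ✗ (no ordered split (uses run w, z, v))
linear ✓ (z, w, v: one use apiece)
affine ✓ (none of z, w, v used more than once)
relevant ✓ (every one of z, w, v appears)
unrestricted ✓ (type-checks (((Int → Int) → Int) → (((Int → Int) → Int) → Str) → Str) and nothing is barred)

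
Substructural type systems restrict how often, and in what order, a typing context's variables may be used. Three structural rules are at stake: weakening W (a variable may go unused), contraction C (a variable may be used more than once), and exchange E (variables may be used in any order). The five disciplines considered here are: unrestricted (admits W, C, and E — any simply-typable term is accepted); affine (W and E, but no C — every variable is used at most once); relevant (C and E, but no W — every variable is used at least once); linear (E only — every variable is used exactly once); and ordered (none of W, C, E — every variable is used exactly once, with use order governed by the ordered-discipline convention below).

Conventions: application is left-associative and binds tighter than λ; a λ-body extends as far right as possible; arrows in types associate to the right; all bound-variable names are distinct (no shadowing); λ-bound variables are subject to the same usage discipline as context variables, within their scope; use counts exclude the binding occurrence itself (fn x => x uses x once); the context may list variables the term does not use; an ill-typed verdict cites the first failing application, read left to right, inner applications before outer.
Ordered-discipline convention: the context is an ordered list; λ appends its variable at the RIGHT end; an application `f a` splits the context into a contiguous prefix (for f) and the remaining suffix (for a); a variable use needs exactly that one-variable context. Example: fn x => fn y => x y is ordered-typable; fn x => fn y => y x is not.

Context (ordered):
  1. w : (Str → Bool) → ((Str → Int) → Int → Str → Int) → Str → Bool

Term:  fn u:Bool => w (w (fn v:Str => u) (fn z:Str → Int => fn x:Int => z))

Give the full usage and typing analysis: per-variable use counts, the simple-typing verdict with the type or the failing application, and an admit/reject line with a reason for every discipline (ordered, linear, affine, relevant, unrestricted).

variable uses: w ×2; u [bound] ×1; v [bound] ×0; z [bound] ×1; x [bound] ×0
use order (left to right): w, w, u, z
typing: well-typed — term : Bool → ((Str → Int) → Int → Str → Int) → Str → Bool
ordered: ✗, uses contraction: w ×2; v, x left unused
linear: ✗, uses contraction: w ×2; v, x left unused
affine: ✗, uses contraction: w ×2
relevant: ✗, v, x left unused
unrestricted: ✓, typability at Bool → ((Str → Int) → Int → Str → Int) → Str → Bool is all that's needed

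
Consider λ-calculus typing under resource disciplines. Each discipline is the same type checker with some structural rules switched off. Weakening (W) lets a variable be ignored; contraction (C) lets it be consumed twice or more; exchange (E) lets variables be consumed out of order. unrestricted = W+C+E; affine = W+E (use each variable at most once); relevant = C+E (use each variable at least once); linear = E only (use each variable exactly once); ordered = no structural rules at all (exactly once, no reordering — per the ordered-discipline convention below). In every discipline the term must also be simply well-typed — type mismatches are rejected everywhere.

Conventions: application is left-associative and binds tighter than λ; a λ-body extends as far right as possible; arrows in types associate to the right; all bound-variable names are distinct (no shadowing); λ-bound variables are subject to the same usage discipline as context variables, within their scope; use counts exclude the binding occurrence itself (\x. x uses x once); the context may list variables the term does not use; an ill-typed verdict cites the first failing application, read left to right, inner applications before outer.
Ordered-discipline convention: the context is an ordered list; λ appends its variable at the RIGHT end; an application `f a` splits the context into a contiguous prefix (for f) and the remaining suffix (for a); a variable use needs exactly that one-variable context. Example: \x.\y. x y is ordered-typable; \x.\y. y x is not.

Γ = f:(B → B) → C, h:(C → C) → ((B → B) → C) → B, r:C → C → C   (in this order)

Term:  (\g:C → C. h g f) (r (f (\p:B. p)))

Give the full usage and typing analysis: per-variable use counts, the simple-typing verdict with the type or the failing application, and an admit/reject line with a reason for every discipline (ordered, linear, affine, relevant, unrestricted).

usage: f ×2, h ×1, r ×1, g [bound] ×1, p [bound] ×1
order of uses: h, g, f, r, f, p
typing: the term checks, with type B
ordered: ✗, needs contraction — f ×2
linear: ✗, needs contraction — f ×2
affine: ✗, needs contraction — f ×2
relevant: ✓, at least one use each (f, h, r, g, p)
unrestricted: ✓, typability at B is all that's needed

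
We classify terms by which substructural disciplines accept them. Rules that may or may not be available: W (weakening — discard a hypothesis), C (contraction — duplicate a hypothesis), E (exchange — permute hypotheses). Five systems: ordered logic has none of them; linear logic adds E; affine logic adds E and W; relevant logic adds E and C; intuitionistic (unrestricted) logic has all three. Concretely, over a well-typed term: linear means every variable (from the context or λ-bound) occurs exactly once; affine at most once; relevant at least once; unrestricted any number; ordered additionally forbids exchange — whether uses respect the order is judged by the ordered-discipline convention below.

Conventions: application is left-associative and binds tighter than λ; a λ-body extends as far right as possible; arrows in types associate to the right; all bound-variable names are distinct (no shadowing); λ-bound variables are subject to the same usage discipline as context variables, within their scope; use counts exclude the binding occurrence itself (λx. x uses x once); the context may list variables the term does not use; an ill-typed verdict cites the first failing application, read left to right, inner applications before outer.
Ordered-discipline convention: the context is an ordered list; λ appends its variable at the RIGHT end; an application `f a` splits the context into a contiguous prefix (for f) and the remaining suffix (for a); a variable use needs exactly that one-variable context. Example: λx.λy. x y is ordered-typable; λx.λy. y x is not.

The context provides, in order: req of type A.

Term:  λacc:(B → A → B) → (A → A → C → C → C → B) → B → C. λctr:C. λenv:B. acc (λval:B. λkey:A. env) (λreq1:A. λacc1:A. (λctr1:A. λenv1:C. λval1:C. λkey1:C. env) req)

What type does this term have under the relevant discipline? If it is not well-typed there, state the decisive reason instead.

not well-typed under relevant — unused: ctr, val, key, req1, acc1, ctr1, env1, val1, key1 — weakening required
variable uses: req: 1×, acc [bound]: 1×, ctr [bound]: 0×, env [bound]: 2×, val [bound]: 0×, key [bound]: 0×, req1 [bound]: 0×, acc1 [bound]: 0×, ctr1 [bound]: 0×, env1 [bound]: 0×, val1 [bound]: 0×, key1 [bound]: 0×
left-to-right use order: acc, env, env, req
typing: well-typed — term : ((B → A → B) → (A → A → C → C → C → B) → B → C) → C → B → B → C
summary: ordered ✗ | linear ✗ | affine ✗ | relevant ✗ | unrestricted ✓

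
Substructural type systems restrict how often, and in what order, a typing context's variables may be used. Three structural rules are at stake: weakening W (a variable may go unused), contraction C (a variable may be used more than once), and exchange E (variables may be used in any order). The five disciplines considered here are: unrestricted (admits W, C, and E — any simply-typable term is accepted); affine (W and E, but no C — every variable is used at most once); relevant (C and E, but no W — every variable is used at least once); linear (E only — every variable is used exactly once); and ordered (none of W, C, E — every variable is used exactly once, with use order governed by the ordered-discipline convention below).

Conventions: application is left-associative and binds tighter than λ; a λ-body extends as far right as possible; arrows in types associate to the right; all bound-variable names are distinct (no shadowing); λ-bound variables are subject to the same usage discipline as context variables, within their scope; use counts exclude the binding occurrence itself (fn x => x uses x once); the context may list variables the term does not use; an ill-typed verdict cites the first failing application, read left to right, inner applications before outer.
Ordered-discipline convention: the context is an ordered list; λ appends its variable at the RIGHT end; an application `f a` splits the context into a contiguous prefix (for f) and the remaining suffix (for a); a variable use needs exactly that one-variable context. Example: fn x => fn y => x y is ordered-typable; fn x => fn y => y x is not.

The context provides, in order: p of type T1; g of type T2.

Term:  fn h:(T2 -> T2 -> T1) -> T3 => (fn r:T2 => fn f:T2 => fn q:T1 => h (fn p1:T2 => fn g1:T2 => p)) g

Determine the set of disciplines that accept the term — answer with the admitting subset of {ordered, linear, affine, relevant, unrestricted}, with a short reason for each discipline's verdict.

admitted in: affine, unrestricted
usage: p: 1×, g: 1×, h (λ-bound): 1×, r (λ-bound): 0×, f (λ-bound): 0×, q (λ-bound): 0×, p1 (λ-bound): 0×, g1 (λ-bound): 0×
uses in reading order: h, p, g
typing: well-typed — term : ((T2 -> T2 -> T1) -> T3) -> T2 -> T1 -> T3
ordered: ✗, r, f, q, p1, g1 left unused
linear: ✗, r, f, q, p1, g1 left unused
affine: ✓, at most one use each (p, g, h, r, f, q, p1, g1)
relevant: ✗, r, f, q, p1, g1 left unused
unrestricted: ✓, typability at ((T2 -> T2 -> T1) -> T3) -> T2 -> T1 -> T3 is all that's needed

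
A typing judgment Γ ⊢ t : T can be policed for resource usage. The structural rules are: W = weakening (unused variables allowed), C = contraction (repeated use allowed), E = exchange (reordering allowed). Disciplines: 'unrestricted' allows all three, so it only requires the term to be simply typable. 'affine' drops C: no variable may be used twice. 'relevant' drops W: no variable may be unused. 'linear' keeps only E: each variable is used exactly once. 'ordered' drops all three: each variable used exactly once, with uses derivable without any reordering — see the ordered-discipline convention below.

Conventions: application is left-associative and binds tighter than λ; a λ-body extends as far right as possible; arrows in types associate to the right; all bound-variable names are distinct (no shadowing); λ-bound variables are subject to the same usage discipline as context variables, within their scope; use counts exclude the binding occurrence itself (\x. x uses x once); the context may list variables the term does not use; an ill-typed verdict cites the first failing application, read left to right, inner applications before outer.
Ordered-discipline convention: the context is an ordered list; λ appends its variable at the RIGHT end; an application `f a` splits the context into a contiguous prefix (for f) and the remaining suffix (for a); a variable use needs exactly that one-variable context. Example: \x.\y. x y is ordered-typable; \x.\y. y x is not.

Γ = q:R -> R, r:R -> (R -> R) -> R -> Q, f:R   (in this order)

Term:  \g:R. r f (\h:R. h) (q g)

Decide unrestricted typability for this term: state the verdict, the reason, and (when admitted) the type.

yes — type-checks (R -> Q) and nothing is barred; term : R -> Q
use counts: q: 1×, r: 1×, f: 1×, g (λ-bound): 1×, h (λ-bound): 1×
uses in reading order: r, f, h, q, g
typing: well-typed — term : R -> Q
all disciplines: ordered ✗; linear ✓; affine ✓; relevant ✓; unrestricted ✓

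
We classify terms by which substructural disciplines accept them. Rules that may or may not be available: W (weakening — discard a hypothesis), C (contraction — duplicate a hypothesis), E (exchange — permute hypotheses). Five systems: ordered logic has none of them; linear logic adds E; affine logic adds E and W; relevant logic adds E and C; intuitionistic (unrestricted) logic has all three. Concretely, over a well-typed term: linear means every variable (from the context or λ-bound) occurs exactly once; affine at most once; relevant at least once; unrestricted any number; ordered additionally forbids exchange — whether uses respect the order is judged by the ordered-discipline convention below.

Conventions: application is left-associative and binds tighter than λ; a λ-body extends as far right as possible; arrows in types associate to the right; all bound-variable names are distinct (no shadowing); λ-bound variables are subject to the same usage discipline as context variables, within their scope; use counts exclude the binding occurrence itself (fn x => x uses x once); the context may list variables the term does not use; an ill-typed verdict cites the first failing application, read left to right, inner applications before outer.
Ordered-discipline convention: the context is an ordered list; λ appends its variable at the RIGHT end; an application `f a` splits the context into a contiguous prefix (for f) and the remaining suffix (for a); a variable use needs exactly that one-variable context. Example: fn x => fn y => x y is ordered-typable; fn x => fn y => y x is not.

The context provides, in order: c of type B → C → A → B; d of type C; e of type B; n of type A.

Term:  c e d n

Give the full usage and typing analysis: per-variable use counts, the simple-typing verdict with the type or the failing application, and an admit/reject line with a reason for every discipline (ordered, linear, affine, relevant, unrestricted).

usage: c: 1×, d: 1×, e: 1×, n: 1×
use order (left to right): c, e, d, n
typing: ✓ — B
ordered ✗ (needs exchange: uses follow c, e, d, n)
linear ✓ (each of c, d, e, n used exactly once)
affine ✓ (none of c, d, e, n used more than once)
relevant ✓ (every one of c, d, e, n appears)
unrestricted ✓ (typability at B is all that's needed)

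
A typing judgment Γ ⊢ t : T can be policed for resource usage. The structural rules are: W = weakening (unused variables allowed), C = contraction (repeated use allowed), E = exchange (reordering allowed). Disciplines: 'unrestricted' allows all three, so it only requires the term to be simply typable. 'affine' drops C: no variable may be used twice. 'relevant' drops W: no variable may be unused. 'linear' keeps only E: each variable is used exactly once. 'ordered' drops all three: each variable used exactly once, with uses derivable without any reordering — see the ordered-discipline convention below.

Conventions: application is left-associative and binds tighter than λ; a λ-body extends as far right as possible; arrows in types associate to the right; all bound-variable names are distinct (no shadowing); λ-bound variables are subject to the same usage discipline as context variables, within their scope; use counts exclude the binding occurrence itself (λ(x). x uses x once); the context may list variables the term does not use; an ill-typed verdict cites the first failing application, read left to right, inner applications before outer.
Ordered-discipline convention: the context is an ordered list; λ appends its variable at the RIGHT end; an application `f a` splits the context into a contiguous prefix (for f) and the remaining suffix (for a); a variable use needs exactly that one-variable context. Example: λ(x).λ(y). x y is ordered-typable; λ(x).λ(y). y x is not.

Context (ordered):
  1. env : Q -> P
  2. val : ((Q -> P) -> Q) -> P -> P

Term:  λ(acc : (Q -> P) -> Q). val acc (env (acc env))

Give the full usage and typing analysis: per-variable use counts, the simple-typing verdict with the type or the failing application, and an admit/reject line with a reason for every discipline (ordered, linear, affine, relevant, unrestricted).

use counts: env=2; val=1; acc (bound)=2
order of uses: val, acc, env, acc, env
typing: ✓ — ((Q -> P) -> Q) -> P
ordered ✗ (uses contraction: env ×2, acc ×2)
linear ✗ (uses contraction: env ×2, acc ×2)
affine ✗ (uses contraction: env ×2, acc ×2)
relevant ✓ (none of env, val, acc goes unused)
unrestricted ✓ (typability at ((Q -> P) -> Q) -> P is all that's needed)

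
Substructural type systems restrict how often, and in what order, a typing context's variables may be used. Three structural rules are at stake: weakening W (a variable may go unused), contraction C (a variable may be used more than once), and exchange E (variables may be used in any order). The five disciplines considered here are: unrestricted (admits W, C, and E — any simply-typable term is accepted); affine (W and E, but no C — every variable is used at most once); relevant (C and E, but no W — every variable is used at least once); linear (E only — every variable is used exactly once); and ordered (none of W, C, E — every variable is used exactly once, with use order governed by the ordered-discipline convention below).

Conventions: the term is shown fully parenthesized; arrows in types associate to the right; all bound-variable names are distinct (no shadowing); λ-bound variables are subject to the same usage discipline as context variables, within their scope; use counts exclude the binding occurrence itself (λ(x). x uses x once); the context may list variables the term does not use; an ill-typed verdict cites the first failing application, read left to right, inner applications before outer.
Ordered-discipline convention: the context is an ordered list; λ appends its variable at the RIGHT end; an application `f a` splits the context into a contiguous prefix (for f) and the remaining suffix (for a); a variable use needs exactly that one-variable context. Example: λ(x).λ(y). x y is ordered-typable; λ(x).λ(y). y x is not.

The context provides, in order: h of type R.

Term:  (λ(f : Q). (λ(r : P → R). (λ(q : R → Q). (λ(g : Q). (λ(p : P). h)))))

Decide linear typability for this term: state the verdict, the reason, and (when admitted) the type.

no — f, r, q, g, p left unused
usage: h ×1, f (λ-bound) ×0, r (λ-bound) ×0, q (λ-bound) ×0, g (λ-bound) ×0, p (λ-bound) ×0
order of uses: h
typing: the term checks, with type Q → (P → R) → (R → Q) → Q → P → R
across the five disciplines: ordered ✗; linear ✗; affine ✓; relevant ✗; unrestricted ✓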